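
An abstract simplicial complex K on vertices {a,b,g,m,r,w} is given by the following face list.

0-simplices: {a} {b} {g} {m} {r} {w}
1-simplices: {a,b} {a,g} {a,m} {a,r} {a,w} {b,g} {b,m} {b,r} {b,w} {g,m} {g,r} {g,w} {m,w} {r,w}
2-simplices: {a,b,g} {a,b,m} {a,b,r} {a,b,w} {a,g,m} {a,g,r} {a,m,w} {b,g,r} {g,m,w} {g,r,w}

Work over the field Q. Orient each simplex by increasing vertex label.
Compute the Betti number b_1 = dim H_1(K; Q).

b_1=0

n_0=6 n_1=14 n_2=10  [Q]
∂1: piv[ab,ag,am,ar,aw] rk=5  ker:bg,bm,br,bw,gm,gr,gw,mw,rw
∂2: piv[abg,abm,abr,abw,agm,agr,amw,gmw,grw] rk=9  ker:bgr
b_1=(14−5)−9=0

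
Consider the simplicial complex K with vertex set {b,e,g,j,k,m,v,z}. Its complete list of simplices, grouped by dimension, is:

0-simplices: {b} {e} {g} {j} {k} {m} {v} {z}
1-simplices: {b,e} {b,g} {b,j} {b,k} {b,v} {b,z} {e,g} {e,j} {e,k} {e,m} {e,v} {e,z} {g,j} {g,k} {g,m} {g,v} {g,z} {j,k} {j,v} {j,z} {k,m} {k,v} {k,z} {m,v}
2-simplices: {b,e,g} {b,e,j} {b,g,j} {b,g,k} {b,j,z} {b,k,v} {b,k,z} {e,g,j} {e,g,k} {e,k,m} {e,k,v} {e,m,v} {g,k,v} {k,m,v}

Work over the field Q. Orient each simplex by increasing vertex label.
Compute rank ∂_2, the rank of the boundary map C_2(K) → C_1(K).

rank∂_2=12

n_0=8 n_1=24 n_2=14  [Q]
∂1: piv[be,bg,bj,bk,bv,bz,em] rk=7  ker:eg,ej,ek,ev,ez,gj,gk,gm,gv,gz,jk,jv,jz,km,kv,kz,mv
∂2: piv[beg,bej,bgj,bgk,bjz,bkv,bkz,egk,ekm,ekv,emv,gkv] rk=12  ker:egj,kmv
rk∂_2=12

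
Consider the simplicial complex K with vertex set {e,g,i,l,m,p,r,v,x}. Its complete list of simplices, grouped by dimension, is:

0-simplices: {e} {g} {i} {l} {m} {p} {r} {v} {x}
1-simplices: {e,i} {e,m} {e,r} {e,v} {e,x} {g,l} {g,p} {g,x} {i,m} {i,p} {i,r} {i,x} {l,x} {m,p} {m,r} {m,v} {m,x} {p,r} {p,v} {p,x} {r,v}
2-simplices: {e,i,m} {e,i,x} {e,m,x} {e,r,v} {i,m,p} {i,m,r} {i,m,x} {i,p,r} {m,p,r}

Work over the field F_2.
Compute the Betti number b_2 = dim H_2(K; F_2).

n_0=9 n_1=21 n_2=9  [Z2]
∂1: piv[ei,em,er,ev,ex,gl,gp,gx] rk=8  ker:im,ip,ir,ix,lx,mp,mr,mv,mx,pr,pv,px,rv
∂2: piv[eim,eix,emx,erv,imp,imr,ipr] rk=7  ker:imx,mpr
b_2=(9−7)−0=2

b_2=2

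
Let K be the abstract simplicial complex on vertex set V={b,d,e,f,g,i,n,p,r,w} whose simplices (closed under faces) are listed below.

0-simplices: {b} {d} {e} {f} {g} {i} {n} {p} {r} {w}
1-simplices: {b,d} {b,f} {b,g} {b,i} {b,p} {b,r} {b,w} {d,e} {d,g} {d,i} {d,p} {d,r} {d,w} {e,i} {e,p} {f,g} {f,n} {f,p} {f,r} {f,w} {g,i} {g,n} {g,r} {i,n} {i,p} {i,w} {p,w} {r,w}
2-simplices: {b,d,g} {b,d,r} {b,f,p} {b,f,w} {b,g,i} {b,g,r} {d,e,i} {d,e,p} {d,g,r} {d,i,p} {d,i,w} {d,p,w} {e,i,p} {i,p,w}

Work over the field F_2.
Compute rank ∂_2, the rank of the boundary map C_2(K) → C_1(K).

n_0=10 n_1=28 n_2=14  [Z2]
∂1: piv[bd,bf,bg,bi,bp,br,bw,de,fn] rk=9  ker:dg,di,dp,dr,dw,ei,ep,fg,fp,fr,fw,gi,gn,gr,in,ip,iw,pw,rw
∂2: piv[bdg,bdr,bfp,bfw,bgi,bgr,dei,dep,dip,diw,dpw] rk=11  ker:dgr,eip,ipw
rk∂_2=11

rank∂_2=11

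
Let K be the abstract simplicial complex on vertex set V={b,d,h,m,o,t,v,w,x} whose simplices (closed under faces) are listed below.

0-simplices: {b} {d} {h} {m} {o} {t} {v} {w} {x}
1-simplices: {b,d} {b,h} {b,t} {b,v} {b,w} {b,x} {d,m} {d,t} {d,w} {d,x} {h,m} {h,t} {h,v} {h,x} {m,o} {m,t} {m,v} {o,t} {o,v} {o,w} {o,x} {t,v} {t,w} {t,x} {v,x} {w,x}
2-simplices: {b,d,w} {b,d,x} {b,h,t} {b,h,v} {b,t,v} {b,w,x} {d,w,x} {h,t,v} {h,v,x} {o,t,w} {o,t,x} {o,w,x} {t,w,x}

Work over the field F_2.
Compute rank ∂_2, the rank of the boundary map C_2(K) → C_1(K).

n_0=9 n_1=26 n_2=13  [Z2]
∂1: piv[bd,bh,bt,bv,bw,bx,dm,mo] rk=8  ker:dt,dw,dx,hm,ht,hv,hx,mt,mv,ot,ov,ow,ox,tv,tw,tx,vx,wx
∂2: piv[bdw,bdx,bht,bhv,btv,bwx,hvx,otw,otx,owx] rk=10  ker:dwx,htv,twx
rk∂_2=10

rank∂_2=10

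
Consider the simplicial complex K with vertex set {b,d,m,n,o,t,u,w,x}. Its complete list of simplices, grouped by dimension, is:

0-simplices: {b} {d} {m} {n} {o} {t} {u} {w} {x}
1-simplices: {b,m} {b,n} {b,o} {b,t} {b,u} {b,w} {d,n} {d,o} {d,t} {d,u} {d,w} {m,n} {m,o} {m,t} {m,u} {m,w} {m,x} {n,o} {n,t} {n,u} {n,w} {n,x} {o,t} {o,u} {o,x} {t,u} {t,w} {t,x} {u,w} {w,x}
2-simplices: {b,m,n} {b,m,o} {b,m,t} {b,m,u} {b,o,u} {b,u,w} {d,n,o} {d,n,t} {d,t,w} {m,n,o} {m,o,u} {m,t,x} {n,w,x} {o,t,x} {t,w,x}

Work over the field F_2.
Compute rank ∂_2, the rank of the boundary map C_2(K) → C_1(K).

n_0=9 n_1=30 n_2=15  [Z2]
∂1: piv[bm,bn,bo,bt,bu,bw,dn,mx] rk=8  ker:do,dt,du,dw,mn,mo,mt,mu,mw,no,nt,nu,nw,nx,ot,ou,ox,tu,tw,tx,uw,wx
∂2: piv[bmn,bmo,bmt,bmu,bou,buw,dno,dnt,dtw,mno,mtx,nwx,otx,twx] rk=14  ker:mou
rk∂_2=14

rank∂_2=14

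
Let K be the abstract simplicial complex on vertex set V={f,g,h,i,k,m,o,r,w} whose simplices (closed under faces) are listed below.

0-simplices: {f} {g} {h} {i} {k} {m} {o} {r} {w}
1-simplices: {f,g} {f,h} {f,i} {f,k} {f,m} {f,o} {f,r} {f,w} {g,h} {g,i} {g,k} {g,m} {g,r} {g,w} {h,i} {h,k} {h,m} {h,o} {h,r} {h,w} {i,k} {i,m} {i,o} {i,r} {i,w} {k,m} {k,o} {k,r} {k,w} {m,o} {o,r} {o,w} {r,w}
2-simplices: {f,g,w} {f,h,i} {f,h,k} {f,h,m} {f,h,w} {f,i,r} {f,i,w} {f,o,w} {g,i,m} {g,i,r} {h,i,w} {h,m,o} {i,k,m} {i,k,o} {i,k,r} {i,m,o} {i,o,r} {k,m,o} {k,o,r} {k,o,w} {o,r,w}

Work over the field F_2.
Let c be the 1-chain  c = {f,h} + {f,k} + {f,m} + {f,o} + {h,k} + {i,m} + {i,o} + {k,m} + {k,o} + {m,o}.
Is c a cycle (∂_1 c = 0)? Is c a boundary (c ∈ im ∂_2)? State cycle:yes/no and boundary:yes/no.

n_0=9 n_1=33 n_2=21  [Z2]
∂1: piv[fg,fh,fi,fk,fm,fo,fr,fw] rk=8  ker:gh,gi,gk,gm,gr,gw,hi,hk,hm,ho,hr,hw,ik,im,io,ir,iw,km,ko,kr,kw,mo,or,ow,rw
∂2: piv[fgw,fhi,fhk,fhm,fhw,fir,fiw,fow,gim,gir,hmo,ikm,iko,ikr,imo,ior,kow,orw] rk=18  ker:hiw,kmo,kor
∂1c = 0
c vs im∂2: residual ≠ 0 ⇒ not boundary

cycle:yes boundary:no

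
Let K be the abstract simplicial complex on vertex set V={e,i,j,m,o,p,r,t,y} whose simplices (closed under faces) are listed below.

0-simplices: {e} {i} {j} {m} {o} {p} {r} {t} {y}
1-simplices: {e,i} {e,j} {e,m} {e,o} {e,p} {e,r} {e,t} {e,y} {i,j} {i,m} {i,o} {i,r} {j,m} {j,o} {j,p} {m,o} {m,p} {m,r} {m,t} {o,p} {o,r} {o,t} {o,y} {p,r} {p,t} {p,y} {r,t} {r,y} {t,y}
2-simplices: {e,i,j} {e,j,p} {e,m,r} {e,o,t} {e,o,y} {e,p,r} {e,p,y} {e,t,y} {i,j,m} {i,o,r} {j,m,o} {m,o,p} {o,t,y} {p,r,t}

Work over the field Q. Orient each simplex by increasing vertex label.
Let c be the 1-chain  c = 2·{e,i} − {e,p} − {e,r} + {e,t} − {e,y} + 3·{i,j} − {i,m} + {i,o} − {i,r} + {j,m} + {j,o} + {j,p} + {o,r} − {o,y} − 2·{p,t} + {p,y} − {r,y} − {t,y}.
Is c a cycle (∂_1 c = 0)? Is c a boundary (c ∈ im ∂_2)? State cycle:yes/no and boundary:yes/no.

n_0=9 n_1=29 n_2=14  [Q]
∂1: piv[ei,ej,em,eo,ep,er,et,ey] rk=8  ker:ij,im,io,ir,jm,jo,jp,mo,mp,mr,mt,op,or,ot,oy,pr,pt,py,rt,ry,ty
∂2: piv[eij,ejp,emr,eot,eoy,epr,epy,ety,ijm,ior,jmo,mop,prt] rk=13  ker:oty
∂1c = 2·{o} + {p} − 3·{y}

cycle:no boundary:no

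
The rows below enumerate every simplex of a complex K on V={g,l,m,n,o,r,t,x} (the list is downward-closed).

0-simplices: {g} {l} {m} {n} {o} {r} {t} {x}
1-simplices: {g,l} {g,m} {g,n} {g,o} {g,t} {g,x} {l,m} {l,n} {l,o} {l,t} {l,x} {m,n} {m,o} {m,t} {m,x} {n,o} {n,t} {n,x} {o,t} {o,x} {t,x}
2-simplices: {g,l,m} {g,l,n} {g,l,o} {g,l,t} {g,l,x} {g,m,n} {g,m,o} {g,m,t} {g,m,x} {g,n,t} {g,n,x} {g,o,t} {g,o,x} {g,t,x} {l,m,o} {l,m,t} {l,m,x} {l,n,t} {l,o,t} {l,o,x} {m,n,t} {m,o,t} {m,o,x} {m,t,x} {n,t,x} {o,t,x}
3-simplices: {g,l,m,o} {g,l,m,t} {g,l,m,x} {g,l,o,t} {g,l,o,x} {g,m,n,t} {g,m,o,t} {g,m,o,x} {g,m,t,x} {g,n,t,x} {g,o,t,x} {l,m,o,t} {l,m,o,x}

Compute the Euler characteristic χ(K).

n_0=8 n_1=21 n_2=26 n_3=13
χ=+8−21+26−13=0

χ(K)=0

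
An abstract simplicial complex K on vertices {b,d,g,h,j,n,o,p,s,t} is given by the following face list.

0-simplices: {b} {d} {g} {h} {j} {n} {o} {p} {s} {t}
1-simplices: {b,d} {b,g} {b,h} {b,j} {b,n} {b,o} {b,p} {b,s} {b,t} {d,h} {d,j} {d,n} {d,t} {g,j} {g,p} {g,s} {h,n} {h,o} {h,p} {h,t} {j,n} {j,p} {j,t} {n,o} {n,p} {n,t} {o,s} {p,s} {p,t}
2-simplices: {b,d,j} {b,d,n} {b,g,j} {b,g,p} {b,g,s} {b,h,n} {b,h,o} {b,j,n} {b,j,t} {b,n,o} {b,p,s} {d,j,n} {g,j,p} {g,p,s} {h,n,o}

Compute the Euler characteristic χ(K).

n_0=10 n_1=29 n_2=15
χ=+10−29+15=-4

χ(K)=-4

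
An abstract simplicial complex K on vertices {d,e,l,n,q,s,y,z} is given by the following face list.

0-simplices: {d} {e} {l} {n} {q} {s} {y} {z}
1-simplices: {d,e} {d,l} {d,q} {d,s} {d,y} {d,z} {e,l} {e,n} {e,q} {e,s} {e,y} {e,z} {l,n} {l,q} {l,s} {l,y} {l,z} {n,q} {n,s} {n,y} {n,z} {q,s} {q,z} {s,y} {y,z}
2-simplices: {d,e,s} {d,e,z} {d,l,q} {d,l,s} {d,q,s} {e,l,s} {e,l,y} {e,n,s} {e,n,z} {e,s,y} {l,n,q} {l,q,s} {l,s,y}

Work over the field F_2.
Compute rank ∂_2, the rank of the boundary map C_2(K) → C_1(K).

n_0=8 n_1=25 n_2=13  [Z2]
∂1: piv[de,dl,dq,ds,dy,dz,en] rk=7  ker:el,eq,es,ey,ez,ln,lq,ls,ly,lz,nq,ns,ny,nz,qs,qz,sy,yz
∂2: piv[des,dez,dlq,dls,dqs,els,ely,ens,enz,esy,lnq] rk=11  ker:lqs,lsy
rk∂_2=11

rank∂_2=11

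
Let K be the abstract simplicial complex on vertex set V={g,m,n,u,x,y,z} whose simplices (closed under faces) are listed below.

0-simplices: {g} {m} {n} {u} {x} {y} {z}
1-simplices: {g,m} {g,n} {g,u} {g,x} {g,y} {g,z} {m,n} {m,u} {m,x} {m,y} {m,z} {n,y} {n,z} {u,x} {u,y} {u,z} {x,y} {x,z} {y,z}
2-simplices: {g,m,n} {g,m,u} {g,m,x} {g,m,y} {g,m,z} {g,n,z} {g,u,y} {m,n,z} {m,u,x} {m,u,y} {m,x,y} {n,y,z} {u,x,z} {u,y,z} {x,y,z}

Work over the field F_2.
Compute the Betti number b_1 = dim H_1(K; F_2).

n_0=7 n_1=19 n_2=15  [Z2]
∂1: piv[gm,gn,gu,gx,gy,gz] rk=6  ker:mn,mu,mx,my,mz,ny,nz,ux,uy,uz,xy,xz,yz
∂2: piv[gmn,gmu,gmx,gmy,gmz,gnz,guy,mux,mxy,nyz,uxz,uyz] rk=12  ker:mnz,muy,xyz
b_1=(19−6)−12=1

b_1=1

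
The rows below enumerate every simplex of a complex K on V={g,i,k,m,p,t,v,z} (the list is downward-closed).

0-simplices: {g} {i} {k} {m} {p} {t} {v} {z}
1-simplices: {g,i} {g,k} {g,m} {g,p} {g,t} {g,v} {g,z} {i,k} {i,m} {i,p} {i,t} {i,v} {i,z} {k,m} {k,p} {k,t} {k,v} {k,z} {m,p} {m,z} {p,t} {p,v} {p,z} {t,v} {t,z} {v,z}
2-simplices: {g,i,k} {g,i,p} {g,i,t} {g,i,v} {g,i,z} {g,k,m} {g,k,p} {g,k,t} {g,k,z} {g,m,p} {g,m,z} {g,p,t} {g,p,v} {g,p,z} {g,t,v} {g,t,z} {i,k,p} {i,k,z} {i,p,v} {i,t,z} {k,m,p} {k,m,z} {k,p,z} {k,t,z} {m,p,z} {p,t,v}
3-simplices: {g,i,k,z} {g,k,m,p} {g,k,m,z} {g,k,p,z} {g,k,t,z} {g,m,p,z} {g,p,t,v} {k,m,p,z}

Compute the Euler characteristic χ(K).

n_0=8 n_1=26 n_2=26 n_3=8
χ=+8−26+26−8=0

χ(K)=0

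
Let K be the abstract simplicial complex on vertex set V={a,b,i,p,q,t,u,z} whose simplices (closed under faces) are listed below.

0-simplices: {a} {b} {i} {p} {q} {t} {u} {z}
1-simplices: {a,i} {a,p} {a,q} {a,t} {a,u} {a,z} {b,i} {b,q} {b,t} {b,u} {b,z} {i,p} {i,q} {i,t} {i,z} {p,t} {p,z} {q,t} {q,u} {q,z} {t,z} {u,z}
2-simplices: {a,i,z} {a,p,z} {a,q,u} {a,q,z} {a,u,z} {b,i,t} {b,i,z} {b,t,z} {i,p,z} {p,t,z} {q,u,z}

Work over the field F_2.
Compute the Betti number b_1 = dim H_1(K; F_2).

b_1=5

n_0=8 n_1=22 n_2=11  [Z2]
∂1: piv[ai,ap,aq,at,au,az,bi] rk=7  ker:bq,bt,bu,bz,ip,iq,it,iz,pt,pz,qt,qu,qz,tz,uz
∂2: piv[aiz,apz,aqu,aqz,auz,bit,biz,btz,ipz,ptz] rk=10  ker:quz
b_1=(22−7)−10=5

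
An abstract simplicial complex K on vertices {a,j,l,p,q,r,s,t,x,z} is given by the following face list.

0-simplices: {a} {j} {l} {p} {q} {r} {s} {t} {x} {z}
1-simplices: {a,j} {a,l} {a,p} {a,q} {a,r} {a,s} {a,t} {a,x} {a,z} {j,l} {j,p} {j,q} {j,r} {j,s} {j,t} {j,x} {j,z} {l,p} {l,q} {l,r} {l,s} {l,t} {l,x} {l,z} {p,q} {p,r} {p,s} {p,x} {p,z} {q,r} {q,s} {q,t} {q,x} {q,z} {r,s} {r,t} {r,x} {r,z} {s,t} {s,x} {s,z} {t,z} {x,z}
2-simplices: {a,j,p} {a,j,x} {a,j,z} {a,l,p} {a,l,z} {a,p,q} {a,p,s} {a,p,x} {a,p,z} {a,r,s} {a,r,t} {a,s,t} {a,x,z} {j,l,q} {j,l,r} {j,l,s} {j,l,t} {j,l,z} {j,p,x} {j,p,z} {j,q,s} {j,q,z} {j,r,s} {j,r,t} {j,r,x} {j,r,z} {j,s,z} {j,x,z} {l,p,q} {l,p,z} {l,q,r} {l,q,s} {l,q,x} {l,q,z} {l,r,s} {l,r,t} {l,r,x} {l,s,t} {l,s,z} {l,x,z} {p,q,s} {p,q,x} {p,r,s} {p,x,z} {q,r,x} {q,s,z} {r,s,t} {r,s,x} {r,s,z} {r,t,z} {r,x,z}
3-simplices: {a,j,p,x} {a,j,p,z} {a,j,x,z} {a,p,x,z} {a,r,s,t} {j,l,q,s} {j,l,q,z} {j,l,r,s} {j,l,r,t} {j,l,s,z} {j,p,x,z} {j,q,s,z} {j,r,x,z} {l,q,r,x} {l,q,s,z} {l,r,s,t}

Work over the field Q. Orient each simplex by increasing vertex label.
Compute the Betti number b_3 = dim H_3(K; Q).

n_0=10 n_1=43 n_2=51 n_3=16  [Q]
∂1: piv[aj,al,ap,aq,ar,as,at,ax,az] rk=9  ker:jl,jp,jq,jr,js,jt,jx,jz,lp,lq,lr,ls,lt,lx,lz,pq,pr,ps,px,pz,qr,qs,qt,qx,qz,rs,rt,rx,rz,st,sx,sz,tz,xz
∂2: piv[ajp,ajx,ajz,alp,alz,apq,aps,apx,apz,ars,art,ast,axz,jlq,jlr,jls,jlt,jlz,jqs,jqz,jrs,jrt,jrx,jrz,jsz,lpq,lqr,lqx,lrx,pqs,prs,rsx,rtz] rk=33  ker:jpx,jpz,jxz,lpz,lqs,lqz,lrs,lrt,lst,lsz,lxz,pqx,pxz,qrx,qsz,rst,rsz,rxz
∂3: piv[ajpx,ajpz,ajxz,apxz,arst,jlqs,jlqz,jlrs,jlrt,jlsz,jqsz,jrxz,lqrx,lrst] rk=14  ker:jpxz,lqsz
b_3=(16−14)−0=2

b_3=2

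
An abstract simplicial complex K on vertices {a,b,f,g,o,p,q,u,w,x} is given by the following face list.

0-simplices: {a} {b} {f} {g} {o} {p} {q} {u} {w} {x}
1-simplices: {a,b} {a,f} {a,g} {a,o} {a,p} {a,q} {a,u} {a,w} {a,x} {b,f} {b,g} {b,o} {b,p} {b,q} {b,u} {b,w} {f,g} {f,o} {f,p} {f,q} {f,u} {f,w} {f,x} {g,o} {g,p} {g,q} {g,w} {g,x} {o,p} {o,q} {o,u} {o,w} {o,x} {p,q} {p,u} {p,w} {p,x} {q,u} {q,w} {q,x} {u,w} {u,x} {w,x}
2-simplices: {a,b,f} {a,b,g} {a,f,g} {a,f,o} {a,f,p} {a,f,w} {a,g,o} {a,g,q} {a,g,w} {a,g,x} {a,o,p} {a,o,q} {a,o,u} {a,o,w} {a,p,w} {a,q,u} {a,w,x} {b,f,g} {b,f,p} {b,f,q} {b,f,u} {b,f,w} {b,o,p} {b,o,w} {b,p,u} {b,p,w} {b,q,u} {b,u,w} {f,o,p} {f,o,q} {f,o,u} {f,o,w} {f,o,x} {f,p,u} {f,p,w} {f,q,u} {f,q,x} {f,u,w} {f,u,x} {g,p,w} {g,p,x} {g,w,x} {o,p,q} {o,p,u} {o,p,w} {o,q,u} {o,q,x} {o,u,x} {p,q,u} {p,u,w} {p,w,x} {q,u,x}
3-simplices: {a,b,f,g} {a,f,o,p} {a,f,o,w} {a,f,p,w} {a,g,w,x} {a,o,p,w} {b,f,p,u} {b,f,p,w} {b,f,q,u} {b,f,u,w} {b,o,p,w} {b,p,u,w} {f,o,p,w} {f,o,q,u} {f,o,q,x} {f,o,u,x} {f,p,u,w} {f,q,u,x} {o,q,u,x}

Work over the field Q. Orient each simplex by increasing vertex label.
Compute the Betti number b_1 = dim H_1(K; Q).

b_1=2

n_0=10 n_1=43 n_2=52 n_3=19  [Q]
∂1: piv[ab,af,ag,ao,ap,aq,au,aw,ax] rk=9  ker:bf,bg,bo,bp,bq,bu,bw,fg,fo,fp,fq,fu,fw,fx,go,gp,gq,gw,gx,op,oq,ou,ow,ox,pq,pu,pw,px,qu,qw,qx,uw,ux,wx
∂2: piv[abf,abg,afg,afo,afp,afw,ago,agq,agw,agx,aop,aoq,aou,aow,apw,aqu,awx,bfp,bfq,bfu,bfw,bop,bpu,bqu,buw,foq,fox,fqx,fux,gpw,gpx,opq] rk=32  ker:bfg,bow,bpw,fop,fou,fow,fpu,fpw,fqu,fuw,gwx,opu,opw,oqu,oqx,oux,pqu,puw,pwx,qux
∂3: piv[abfg,afop,afow,afpw,agwx,aopw,bfpu,bfpw,bfqu,bfuw,bopw,bpuw,foqu,foqx,foux,fqux] rk=16  ker:fopw,fpuw,oqux
b_1=(43−9)−32=2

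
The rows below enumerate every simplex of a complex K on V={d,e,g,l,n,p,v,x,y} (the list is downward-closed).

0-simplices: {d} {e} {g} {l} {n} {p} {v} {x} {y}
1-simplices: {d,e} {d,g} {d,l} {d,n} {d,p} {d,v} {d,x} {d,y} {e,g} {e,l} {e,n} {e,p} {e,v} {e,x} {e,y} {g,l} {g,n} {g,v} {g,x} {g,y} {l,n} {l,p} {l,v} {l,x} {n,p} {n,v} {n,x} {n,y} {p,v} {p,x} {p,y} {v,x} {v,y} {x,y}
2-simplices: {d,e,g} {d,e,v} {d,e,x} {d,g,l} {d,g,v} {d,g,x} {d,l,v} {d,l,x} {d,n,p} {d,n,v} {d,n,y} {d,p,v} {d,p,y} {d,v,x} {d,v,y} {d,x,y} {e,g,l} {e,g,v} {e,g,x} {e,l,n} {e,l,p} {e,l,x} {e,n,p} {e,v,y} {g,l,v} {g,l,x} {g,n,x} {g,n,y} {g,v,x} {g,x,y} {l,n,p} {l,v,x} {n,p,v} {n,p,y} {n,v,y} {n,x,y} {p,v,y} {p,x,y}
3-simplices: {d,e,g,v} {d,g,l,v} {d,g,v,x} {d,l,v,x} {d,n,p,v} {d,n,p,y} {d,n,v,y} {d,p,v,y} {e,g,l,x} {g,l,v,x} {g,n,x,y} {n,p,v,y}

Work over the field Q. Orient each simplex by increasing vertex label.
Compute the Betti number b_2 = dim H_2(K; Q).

b_2=2

n_0=9 n_1=34 n_2=38 n_3=12  [Q]
∂1: piv[de,dg,dl,dn,dp,dv,dx,dy] rk=8  ker:eg,el,en,ep,ev,ex,ey,gl,gn,gv,gx,gy,ln,lp,lv,lx,np,nv,nx,ny,pv,px,py,vx,vy,xy
∂2: piv[deg,dev,dex,dgl,dgv,dgx,dlv,dlx,dnp,dnv,dny,dpv,dpy,dvx,dvy,dxy,egl,eln,elp,enp,evy,gnx,gny,gxy,pxy] rk=25  ker:egv,egx,elx,glv,glx,gvx,lnp,lvx,npv,npy,nvy,nxy,pvy
∂3: piv[degv,dglv,dgvx,dlvx,dnpv,dnpy,dnvy,dpvy,eglx,glvx,gnxy] rk=11  ker:npvy
b_2=(38−25)−11=2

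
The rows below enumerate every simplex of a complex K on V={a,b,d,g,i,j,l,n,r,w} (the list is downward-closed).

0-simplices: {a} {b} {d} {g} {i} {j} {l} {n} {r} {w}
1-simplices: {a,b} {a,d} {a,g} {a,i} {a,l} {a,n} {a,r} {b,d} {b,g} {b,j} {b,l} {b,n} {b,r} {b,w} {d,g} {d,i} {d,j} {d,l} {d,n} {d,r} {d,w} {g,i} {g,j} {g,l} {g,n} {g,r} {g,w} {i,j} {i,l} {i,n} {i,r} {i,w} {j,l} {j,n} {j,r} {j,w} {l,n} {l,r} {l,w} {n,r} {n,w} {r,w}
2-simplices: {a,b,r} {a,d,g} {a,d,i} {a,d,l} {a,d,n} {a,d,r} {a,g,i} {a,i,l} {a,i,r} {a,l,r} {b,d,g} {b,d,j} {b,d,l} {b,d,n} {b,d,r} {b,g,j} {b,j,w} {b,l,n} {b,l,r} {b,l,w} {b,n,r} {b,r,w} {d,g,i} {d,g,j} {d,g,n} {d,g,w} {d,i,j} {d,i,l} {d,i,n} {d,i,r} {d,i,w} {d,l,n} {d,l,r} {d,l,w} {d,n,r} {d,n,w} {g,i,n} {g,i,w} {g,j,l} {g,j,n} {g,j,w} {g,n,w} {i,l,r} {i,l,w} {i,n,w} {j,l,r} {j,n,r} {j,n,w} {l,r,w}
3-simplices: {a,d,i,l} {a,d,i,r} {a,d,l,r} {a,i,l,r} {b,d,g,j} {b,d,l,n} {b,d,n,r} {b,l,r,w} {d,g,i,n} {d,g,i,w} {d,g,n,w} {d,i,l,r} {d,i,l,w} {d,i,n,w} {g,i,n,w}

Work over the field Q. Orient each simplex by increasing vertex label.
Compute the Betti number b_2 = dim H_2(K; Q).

b_2=4

n_0=10 n_1=42 n_2=49 n_3=15  [Q]
∂1: piv[ab,ad,ag,ai,al,an,ar,bj,bw] rk=9  ker:bd,bg,bl,bn,br,dg,di,dj,dl,dn,dr,dw,gi,gj,gl,gn,gr,gw,ij,il,in,ir,iw,jl,jn,jr,jw,ln,lr,lw,nr,nw,rw
∂2: piv[abr,adg,adi,adl,adn,adr,agi,ail,air,alr,bdg,bdj,bdl,bdn,bdr,bgj,bjw,bln,blw,bnr,brw,dgn,dgw,dij,din,diw,dlw,dnw,gjl,gjn,jlr,jnr] rk=32  ker:blr,dgi,dgj,dil,dir,dln,dlr,dnr,gin,giw,gjw,gnw,ilr,ilw,inw,jnw,lrw
∂3: piv[adil,adir,adlr,ailr,bdgj,bdln,bdnr,blrw,dgin,dgiw,dgnw,dilw,dinw] rk=13  ker:dilr,ginw
b_2=(49−32)−13=4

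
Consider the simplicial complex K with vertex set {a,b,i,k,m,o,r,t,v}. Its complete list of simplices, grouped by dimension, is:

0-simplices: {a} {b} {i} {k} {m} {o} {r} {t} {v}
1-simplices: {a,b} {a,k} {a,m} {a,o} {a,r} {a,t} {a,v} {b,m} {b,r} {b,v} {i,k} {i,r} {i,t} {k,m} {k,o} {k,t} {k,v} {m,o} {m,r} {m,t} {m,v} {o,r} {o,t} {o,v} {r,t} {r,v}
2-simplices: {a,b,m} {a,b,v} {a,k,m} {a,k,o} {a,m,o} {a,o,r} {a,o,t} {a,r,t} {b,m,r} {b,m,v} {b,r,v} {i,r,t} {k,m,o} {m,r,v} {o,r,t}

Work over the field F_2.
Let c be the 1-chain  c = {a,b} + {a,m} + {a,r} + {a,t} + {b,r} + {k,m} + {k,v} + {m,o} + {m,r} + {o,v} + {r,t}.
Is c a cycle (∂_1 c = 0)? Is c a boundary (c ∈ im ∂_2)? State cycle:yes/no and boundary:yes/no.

n_0=9 n_1=26 n_2=15  [Z2]
∂1: piv[ab,ak,am,ao,ar,at,av,ik] rk=8  ker:bm,br,bv,ir,it,km,ko,kt,kv,mo,mr,mt,mv,or,ot,ov,rt,rv
∂2: piv[abm,abv,akm,ako,amo,aor,aot,art,bmr,bmv,brv,irt] rk=12  ker:kmo,mrv,ort
∂1c = 0
c vs im∂2: residual ≠ 0 ⇒ not boundary

cycle:yes boundary:no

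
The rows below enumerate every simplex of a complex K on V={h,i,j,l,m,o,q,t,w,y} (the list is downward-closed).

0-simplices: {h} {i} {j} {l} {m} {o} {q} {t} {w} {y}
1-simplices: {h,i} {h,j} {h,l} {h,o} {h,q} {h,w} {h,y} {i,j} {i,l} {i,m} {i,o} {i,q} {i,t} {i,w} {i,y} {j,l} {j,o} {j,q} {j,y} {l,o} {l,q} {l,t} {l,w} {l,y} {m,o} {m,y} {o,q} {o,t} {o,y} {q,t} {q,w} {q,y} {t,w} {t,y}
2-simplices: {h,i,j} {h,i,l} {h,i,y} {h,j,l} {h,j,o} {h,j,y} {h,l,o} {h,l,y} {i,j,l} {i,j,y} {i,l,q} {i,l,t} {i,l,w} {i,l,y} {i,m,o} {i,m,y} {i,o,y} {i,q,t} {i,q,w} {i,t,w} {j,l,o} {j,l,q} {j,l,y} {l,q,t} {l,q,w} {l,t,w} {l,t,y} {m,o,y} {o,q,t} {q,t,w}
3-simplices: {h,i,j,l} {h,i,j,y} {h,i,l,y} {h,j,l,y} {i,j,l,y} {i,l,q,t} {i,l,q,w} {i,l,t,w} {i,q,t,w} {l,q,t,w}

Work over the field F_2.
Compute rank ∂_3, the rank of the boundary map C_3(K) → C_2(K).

n_0=10 n_1=34 n_2=30 n_3=10  [Z2]
∂1: piv[hi,hj,hl,ho,hq,hw,hy,im,it] rk=9  ker:ij,il,io,iq,iw,iy,jl,jo,jq,jy,lo,lq,lt,lw,ly,mo,my,oq,ot,oy,qt,qw,qy,tw,ty
∂2: piv[hij,hil,hiy,hjl,hjo,hjy,hlo,hly,ilq,ilt,ilw,imo,imy,ioy,iqt,iqw,itw,jlq,lty,oqt] rk=20  ker:ijl,ijy,ily,jlo,jly,lqt,lqw,ltw,moy,qtw
∂3: piv[hijl,hijy,hily,hjly,ilqt,ilqw,iltw,iqtw] rk=8  ker:ijly,lqtw
rk∂_3=8

rank∂_3=8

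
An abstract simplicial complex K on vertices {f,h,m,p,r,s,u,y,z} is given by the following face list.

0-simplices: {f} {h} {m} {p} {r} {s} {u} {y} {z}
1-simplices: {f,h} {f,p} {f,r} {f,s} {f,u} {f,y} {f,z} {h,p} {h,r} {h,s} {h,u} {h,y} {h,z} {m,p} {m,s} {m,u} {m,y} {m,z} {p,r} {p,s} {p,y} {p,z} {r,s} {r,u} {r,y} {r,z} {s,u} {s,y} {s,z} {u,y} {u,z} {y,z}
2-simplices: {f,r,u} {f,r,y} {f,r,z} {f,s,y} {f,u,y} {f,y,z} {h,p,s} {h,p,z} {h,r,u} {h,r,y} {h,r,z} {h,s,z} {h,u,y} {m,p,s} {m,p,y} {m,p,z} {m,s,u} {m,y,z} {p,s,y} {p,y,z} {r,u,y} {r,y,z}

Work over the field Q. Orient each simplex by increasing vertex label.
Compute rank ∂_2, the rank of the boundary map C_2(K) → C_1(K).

rank∂_2=18

n_0=9 n_1=32 n_2=22  [Q]
∂1: piv[fh,fp,fr,fs,fu,fy,fz,mp] rk=8  ker:hp,hr,hs,hu,hy,hz,ms,mu,my,mz,pr,ps,py,pz,rs,ru,ry,rz,su,sy,sz,uy,uz,yz
∂2: piv[fru,fry,frz,fsy,fuy,fyz,hps,hpz,hru,hry,hrz,hsz,mps,mpy,mpz,msu,myz,psy] rk=18  ker:huy,pyz,ruy,ryz
rk∂_2=18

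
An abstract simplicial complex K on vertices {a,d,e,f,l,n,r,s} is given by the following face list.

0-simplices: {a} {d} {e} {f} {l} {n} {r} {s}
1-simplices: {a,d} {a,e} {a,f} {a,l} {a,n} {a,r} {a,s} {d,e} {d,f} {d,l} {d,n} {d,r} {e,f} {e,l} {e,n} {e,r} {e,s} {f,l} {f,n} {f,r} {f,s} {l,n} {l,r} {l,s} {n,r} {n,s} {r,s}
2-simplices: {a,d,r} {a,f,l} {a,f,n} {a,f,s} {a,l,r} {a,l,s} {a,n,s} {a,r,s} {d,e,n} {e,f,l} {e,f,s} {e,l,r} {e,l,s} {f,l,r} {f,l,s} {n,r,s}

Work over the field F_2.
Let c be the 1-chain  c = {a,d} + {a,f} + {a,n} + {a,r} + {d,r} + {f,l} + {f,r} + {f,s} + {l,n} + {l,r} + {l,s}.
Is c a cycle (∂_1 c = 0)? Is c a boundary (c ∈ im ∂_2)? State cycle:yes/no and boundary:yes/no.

cycle:yes boundary:no

n_0=8 n_1=27 n_2=16  [Z2]
∂1: piv[ad,ae,af,al,an,ar,as] rk=7  ker:de,df,dl,dn,dr,ef,el,en,er,es,fl,fn,fr,fs,ln,lr,ls,nr,ns,rs
∂2: piv[adr,afl,afn,afs,alr,als,ans,ars,den,efl,efs,elr,flr,nrs] rk=14  ker:els,fls
∂1c = 0
c vs im∂2: residual ≠ 0 ⇒ not boundary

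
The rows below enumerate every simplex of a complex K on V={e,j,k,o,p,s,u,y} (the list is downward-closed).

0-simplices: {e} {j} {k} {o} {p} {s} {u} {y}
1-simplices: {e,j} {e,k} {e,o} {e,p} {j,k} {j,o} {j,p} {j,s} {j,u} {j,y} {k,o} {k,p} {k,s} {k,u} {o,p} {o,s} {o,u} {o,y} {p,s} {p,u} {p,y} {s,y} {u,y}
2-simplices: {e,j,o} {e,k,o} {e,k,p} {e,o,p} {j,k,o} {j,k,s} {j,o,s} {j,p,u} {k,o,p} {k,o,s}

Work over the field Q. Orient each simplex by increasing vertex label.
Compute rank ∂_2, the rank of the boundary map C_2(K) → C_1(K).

n_0=8 n_1=23 n_2=10  [Q]
∂1: piv[ej,ek,eo,ep,js,ju,jy] rk=7  ker:jk,jo,jp,ko,kp,ks,ku,op,os,ou,oy,ps,pu,py,sy,uy
∂2: piv[ejo,eko,ekp,eop,jko,jks,jos,jpu] rk=8  ker:kop,kos
rk∂_2=8

rank∂_2=8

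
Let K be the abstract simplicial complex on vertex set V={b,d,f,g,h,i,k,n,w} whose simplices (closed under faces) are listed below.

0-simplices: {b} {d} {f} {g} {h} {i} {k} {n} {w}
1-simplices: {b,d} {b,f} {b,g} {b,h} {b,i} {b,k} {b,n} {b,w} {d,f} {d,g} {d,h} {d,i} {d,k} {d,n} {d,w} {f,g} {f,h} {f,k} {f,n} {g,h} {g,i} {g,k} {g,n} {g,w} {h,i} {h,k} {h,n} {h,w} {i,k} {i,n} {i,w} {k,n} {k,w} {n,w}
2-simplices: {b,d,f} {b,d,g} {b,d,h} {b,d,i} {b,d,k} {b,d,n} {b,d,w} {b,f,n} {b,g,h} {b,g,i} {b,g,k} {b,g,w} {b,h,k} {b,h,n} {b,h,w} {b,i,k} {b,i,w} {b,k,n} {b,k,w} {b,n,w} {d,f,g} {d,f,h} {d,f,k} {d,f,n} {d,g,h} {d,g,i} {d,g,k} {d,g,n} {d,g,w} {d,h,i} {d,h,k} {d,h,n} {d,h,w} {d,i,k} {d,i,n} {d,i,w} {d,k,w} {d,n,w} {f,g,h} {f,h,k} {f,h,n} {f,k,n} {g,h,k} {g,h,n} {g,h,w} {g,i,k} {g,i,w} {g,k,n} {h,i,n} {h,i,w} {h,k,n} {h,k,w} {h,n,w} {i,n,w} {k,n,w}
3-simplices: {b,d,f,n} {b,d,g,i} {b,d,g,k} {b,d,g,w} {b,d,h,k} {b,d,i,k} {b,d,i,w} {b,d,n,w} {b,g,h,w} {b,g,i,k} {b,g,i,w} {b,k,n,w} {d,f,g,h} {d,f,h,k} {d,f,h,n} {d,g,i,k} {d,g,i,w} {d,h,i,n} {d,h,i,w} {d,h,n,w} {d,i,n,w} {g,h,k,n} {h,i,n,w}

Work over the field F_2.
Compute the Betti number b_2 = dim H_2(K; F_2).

b_2=9

n_0=9 n_1=34 n_2=55 n_3=23  [Z2]
∂1: piv[bd,bf,bg,bh,bi,bk,bn,bw] rk=8  ker:df,dg,dh,di,dk,dn,dw,fg,fh,fk,fn,gh,gi,gk,gn,gw,hi,hk,hn,hw,ik,in,iw,kn,kw,nw
∂2: piv[bdf,bdg,bdh,bdi,bdk,bdn,bdw,bfn,bgh,bgi,bgk,bgw,bhk,bhn,bhw,bik,biw,bkn,bkw,bnw,dfg,dfh,dfk,dgn,dhi,din] rk=26  ker:dfn,dgh,dgi,dgk,dgw,dhk,dhn,dhw,dik,diw,dkw,dnw,fgh,fhk,fhn,fkn,ghk,ghn,ghw,gik,giw,gkn,hin,hiw,hkn,hkw,hnw,inw,knw
∂3: piv[bdfn,bdgi,bdgk,bdgw,bdhk,bdik,bdiw,bdnw,bghw,bgik,bgiw,bknw,dfgh,dfhk,dfhn,dhin,dhiw,dhnw,dinw,ghkn] rk=20  ker:dgik,dgiw,hinw
b_2=(55−26)−20=9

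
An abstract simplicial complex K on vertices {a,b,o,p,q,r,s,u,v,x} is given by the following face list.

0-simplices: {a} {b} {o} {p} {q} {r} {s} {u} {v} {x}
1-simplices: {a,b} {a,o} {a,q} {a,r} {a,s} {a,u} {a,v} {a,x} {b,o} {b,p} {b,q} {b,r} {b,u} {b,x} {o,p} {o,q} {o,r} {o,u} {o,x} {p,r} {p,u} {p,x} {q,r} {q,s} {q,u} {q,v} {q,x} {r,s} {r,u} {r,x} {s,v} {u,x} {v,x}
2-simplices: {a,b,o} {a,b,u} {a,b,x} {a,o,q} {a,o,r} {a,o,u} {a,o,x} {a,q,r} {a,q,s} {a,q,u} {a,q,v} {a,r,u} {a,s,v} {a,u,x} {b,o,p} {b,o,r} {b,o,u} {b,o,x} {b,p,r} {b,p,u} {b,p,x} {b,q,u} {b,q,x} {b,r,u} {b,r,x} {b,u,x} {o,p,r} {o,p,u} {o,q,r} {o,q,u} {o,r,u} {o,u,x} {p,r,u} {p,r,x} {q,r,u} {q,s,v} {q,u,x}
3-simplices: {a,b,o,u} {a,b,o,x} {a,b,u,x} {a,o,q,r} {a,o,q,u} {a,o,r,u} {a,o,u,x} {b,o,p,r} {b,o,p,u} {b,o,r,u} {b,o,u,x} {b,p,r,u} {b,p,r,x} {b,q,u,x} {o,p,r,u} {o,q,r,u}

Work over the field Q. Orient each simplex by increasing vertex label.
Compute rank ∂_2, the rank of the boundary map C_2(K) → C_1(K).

rank∂_2=22

n_0=10 n_1=33 n_2=37 n_3=16  [Q]
∂1: piv[ab,ao,aq,ar,as,au,av,ax,bp] rk=9  ker:bo,bq,br,bu,bx,op,oq,or,ou,ox,pr,pu,px,qr,qs,qu,qv,qx,rs,ru,rx,sv,ux,vx
∂2: piv[abo,abu,abx,aoq,aor,aou,aox,aqr,aqs,aqu,aqv,aru,asv,aux,bop,bor,bpr,bpu,bpx,bqu,bqx,brx] rk=22  ker:bou,box,bru,bux,opr,opu,oqr,oqu,oru,oux,pru,prx,qru,qsv,qux
∂3: piv[abou,abox,abux,aoqr,aoqu,aoru,aoux,bopr,bopu,boru,bpru,bprx,bqux,oqru] rk=14  ker:boux,opru
rk∂_2=22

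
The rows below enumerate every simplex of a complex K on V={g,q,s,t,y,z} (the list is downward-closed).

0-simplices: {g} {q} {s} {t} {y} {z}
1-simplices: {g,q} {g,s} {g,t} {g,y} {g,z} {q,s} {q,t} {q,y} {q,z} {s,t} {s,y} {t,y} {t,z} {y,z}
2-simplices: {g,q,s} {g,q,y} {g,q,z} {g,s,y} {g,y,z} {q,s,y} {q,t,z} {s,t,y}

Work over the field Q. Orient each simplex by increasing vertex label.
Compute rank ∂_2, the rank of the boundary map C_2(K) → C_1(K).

rank∂_2=7

n_0=6 n_1=14 n_2=8  [Q]
∂1: piv[gq,gs,gt,gy,gz] rk=5  ker:qs,qt,qy,qz,st,sy,ty,tz,yz
∂2: piv[gqs,gqy,gqz,gsy,gyz,qtz,sty] rk=7  ker:qsy
rk∂_2=7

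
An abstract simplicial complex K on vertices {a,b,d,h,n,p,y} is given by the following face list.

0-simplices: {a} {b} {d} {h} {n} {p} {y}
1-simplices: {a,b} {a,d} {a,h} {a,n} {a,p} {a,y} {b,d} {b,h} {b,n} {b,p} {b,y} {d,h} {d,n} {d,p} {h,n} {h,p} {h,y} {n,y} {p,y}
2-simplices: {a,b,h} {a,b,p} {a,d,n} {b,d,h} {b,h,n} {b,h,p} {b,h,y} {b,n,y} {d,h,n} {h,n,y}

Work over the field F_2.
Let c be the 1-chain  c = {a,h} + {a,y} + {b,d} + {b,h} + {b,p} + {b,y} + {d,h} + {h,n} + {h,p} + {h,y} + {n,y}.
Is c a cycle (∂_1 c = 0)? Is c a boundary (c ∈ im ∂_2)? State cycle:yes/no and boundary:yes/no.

cycle:yes boundary:no

n_0=7 n_1=19 n_2=10  [Z2]
∂1: piv[ab,ad,ah,an,ap,ay] rk=6  ker:bd,bh,bn,bp,by,dh,dn,dp,hn,hp,hy,ny,py
∂2: piv[abh,abp,adn,bdh,bhn,bhp,bhy,bny,dhn] rk=9  ker:hny
∂1c = 0
c vs im∂2: residual ≠ 0 ⇒ not boundary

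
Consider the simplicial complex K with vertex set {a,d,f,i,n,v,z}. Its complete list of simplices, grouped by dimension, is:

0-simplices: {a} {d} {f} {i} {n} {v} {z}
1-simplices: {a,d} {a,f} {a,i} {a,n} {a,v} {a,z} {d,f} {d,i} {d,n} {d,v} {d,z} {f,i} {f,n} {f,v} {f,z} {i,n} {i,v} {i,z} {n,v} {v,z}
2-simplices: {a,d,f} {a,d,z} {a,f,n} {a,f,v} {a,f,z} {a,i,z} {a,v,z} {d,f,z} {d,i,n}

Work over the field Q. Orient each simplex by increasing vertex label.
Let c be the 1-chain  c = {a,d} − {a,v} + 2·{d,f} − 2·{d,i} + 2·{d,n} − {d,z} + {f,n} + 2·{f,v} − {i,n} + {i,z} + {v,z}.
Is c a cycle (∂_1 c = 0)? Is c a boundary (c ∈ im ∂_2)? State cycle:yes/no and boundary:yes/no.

cycle:no boundary:no

n_0=7 n_1=20 n_2=9  [Q]
∂1: piv[ad,af,ai,an,av,az] rk=6  ker:df,di,dn,dv,dz,fi,fn,fv,fz,in,iv,iz,nv,vz
∂2: piv[adf,adz,afn,afv,afz,aiz,avz,din] rk=8  ker:dfz
∂1c = −{f} − 2·{i} + 2·{n} + {z}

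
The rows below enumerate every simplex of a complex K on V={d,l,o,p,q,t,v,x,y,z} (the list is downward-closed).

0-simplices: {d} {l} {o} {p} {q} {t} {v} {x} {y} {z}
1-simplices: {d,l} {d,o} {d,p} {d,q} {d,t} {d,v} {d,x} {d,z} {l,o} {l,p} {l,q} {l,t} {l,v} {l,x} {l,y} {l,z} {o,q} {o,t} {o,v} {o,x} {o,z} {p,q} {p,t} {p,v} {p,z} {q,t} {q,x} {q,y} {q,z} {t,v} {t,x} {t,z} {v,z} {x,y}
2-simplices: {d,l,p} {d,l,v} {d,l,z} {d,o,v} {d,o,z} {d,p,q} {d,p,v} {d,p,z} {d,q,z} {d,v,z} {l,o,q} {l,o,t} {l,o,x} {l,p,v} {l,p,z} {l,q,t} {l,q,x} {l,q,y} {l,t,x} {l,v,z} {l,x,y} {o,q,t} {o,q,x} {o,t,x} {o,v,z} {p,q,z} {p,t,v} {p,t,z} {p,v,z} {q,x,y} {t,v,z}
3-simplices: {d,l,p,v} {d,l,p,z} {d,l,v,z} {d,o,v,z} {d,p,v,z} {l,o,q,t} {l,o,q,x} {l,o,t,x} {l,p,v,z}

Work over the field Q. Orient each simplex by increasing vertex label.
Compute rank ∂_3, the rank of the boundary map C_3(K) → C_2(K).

n_0=10 n_1=34 n_2=31 n_3=9  [Q]
∂1: piv[dl,do,dp,dq,dt,dv,dx,dz,ly] rk=9  ker:lo,lp,lq,lt,lv,lx,lz,oq,ot,ov,ox,oz,pq,pt,pv,pz,qt,qx,qy,qz,tv,tx,tz,vz,xy
∂2: piv[dlp,dlv,dlz,dov,doz,dpq,dpv,dpz,dqz,dvz,loq,lot,lox,lqt,lqx,lqy,ltx,lxy,ptv,ptz] rk=20  ker:lpv,lpz,lvz,oqt,oqx,otx,ovz,pqz,pvz,qxy,tvz
∂3: piv[dlpv,dlpz,dlvz,dovz,dpvz,loqt,loqx,lotx] rk=8  ker:lpvz
rk∂_3=8

rank∂_3=8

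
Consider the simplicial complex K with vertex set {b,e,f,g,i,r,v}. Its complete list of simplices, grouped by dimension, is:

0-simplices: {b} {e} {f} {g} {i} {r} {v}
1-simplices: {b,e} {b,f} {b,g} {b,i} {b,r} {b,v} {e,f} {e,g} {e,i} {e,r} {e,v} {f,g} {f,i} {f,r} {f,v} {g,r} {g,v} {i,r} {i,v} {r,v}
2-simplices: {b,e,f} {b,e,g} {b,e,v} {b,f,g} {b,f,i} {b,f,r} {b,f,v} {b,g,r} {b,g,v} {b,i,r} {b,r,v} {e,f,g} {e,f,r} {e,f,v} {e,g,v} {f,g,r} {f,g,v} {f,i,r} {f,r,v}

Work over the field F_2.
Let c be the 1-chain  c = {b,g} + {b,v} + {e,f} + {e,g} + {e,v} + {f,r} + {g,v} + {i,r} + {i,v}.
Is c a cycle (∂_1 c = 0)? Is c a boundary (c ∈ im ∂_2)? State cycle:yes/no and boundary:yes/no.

n_0=7 n_1=20 n_2=19  [Z2]
∂1: piv[be,bf,bg,bi,br,bv] rk=6  ker:ef,eg,ei,er,ev,fg,fi,fr,fv,gr,gv,ir,iv,rv
∂2: piv[bef,beg,bev,bfg,bfi,bfr,bfv,bgr,bgv,bir,brv,efr] rk=12  ker:efg,efv,egv,fgr,fgv,fir,frv
∂1c = {e} + {g}

cycle:no boundary:no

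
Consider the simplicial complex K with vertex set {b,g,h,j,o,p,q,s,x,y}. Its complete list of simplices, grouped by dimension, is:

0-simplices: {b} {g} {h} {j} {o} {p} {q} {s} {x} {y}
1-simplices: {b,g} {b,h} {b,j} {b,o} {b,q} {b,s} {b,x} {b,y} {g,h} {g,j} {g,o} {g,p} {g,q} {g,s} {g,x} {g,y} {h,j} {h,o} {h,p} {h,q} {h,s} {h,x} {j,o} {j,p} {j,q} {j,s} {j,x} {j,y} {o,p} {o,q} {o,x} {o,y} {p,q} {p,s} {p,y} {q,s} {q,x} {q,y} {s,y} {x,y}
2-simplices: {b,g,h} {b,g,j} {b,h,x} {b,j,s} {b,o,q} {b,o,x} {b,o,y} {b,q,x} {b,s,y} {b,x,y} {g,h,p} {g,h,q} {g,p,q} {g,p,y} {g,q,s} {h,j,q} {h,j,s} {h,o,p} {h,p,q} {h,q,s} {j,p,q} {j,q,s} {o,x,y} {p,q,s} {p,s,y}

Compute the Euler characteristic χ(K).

n_0=10 n_1=40 n_2=25
χ=+10−40+25=-5

χ(K)=-5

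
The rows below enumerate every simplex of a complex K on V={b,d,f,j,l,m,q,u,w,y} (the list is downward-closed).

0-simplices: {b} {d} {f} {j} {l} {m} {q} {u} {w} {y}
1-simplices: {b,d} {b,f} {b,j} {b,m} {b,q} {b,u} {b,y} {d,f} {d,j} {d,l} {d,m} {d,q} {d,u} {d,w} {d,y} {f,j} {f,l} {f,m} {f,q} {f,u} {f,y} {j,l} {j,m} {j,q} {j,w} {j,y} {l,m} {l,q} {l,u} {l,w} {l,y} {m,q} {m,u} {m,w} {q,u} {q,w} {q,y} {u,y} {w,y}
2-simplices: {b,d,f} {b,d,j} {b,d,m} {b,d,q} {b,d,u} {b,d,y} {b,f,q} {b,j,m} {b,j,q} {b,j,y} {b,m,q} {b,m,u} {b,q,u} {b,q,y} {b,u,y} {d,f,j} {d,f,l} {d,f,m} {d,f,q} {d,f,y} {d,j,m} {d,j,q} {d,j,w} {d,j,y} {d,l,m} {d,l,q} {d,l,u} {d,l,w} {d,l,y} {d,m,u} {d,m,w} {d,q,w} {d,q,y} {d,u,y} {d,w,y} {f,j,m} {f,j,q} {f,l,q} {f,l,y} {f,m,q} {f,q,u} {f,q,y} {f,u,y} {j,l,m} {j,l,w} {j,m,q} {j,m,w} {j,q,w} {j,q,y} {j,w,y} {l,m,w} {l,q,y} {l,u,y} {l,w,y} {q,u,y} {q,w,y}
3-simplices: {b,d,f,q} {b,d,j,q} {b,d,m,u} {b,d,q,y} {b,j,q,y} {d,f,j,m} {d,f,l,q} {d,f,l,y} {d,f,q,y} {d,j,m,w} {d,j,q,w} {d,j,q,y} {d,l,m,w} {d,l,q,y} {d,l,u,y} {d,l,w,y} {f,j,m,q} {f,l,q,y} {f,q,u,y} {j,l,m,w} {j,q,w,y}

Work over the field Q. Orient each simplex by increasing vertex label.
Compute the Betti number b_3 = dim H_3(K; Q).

n_0=10 n_1=39 n_2=56 n_3=21  [Q]
∂1: piv[bd,bf,bj,bm,bq,bu,by,dl,dw] rk=9  ker:df,dj,dm,dq,du,dy,fj,fl,fm,fq,fu,fy,jl,jm,jq,jw,jy,lm,lq,lu,lw,ly,mq,mu,mw,qu,qw,qy,uy,wy
∂2: piv[bdf,bdj,bdm,bdq,bdu,bdy,bfq,bjm,bjq,bjy,bmq,bmu,bqu,bqy,buy,dfj,dfl,dfm,dfy,djw,dlm,dlq,dlu,dlw,dly,dmw,dqw,dwy,fqu,jlm] rk=30  ker:dfq,djm,djq,djy,dmu,dqy,duy,fjm,fjq,flq,fly,fmq,fqy,fuy,jlw,jmq,jmw,jqw,jqy,jwy,lmw,lqy,luy,lwy,quy,qwy
∂3: piv[bdfq,bdjq,bdmu,bdqy,bjqy,dfjm,dflq,dfly,dfqy,djmw,djqw,djqy,dlmw,dlqy,dluy,dlwy,fjmq,fquy,jlmw,jqwy] rk=20  ker:flqy
b_3=(21−20)−0=1

b_3=1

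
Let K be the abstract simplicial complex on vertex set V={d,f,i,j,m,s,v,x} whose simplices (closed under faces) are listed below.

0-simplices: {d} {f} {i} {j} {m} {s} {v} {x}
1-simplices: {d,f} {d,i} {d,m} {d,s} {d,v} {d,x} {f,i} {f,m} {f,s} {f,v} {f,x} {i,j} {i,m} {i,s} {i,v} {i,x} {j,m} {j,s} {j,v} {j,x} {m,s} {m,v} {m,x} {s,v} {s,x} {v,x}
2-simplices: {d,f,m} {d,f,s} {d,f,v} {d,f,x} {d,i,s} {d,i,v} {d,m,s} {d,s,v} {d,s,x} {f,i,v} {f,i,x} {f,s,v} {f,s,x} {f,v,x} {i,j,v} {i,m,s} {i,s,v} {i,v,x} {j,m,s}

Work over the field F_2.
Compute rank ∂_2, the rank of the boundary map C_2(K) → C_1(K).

rank∂_2=15

n_0=8 n_1=26 n_2=19  [Z2]
∂1: piv[df,di,dm,ds,dv,dx,ij] rk=7  ker:fi,fm,fs,fv,fx,im,is,iv,ix,jm,js,jv,jx,ms,mv,mx,sv,sx,vx
∂2: piv[dfm,dfs,dfv,dfx,dis,div,dms,dsv,dsx,fiv,fix,fvx,ijv,ims,jms] rk=15  ker:fsv,fsx,isv,ivx
rk∂_2=15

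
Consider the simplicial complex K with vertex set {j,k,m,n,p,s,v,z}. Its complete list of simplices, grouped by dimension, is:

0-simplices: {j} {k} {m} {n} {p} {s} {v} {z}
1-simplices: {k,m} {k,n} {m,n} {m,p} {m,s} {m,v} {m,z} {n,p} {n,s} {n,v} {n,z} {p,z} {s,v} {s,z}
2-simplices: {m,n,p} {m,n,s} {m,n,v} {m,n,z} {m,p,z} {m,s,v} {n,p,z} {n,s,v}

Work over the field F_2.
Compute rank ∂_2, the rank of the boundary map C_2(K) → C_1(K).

rank∂_2=6

n_0=8 n_1=14 n_2=8  [Z2]
∂1: piv[km,kn,mp,ms,mv,mz] rk=6  ker:mn,np,ns,nv,nz,pz,sv,sz
∂2: piv[mnp,mns,mnv,mnz,mpz,msv] rk=6  ker:npz,nsv
rk∂_2=6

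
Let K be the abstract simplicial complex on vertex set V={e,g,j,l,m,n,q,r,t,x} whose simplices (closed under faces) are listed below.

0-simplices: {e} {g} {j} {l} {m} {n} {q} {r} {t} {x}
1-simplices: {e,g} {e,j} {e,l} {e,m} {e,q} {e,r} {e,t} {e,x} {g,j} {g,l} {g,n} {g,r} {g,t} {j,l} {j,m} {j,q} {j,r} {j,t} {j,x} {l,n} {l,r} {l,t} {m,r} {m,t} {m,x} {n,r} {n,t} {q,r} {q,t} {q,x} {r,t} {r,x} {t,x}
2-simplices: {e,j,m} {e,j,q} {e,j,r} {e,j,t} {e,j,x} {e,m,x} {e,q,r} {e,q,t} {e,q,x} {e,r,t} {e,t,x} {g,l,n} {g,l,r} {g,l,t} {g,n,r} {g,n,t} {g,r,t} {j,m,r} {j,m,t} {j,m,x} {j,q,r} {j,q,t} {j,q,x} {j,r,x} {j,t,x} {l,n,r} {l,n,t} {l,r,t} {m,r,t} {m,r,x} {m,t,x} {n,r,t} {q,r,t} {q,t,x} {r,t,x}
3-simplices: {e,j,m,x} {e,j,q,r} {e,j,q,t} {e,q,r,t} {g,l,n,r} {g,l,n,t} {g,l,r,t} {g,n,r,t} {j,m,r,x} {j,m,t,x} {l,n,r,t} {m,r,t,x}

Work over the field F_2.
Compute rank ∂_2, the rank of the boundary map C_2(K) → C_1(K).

rank∂_2=20

n_0=10 n_1=33 n_2=35 n_3=12  [Z2]
∂1: piv[eg,ej,el,em,eq,er,et,ex,gn] rk=9  ker:gj,gl,gr,gt,jl,jm,jq,jr,jt,jx,ln,lr,lt,mr,mt,mx,nr,nt,qr,qt,qx,rt,rx,tx
∂2: piv[ejm,ejq,ejr,ejt,ejx,emx,eqr,eqt,eqx,ert,etx,gln,glr,glt,gnr,gnt,grt,jmr,jmt,jrx] rk=20  ker:jmx,jqr,jqt,jqx,jtx,lnr,lnt,lrt,mrt,mrx,mtx,nrt,qrt,qtx,rtx
∂3: piv[ejmx,ejqr,ejqt,eqrt,glnr,glnt,glrt,gnrt,jmrx,jmtx,mrtx] rk=11  ker:lnrt
rk∂_2=20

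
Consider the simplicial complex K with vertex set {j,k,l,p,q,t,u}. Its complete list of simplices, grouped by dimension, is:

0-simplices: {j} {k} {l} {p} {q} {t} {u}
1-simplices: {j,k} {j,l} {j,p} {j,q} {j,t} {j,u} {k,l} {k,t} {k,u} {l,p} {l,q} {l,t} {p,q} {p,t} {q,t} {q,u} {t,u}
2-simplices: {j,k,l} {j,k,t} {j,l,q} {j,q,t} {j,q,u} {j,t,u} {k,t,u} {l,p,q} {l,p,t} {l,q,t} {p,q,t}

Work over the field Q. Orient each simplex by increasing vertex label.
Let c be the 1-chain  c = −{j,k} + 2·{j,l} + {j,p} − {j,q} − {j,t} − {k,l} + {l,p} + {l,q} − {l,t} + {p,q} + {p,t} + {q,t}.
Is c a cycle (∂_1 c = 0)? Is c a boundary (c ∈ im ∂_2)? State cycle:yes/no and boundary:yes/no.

n_0=7 n_1=17 n_2=11  [Q]
∂1: piv[jk,jl,jp,jq,jt,ju] rk=6  ker:kl,kt,ku,lp,lq,lt,pq,pt,qt,qu,tu
∂2: piv[jkl,jkt,jlq,jqt,jqu,jtu,ktu,lpq,lpt,lqt] rk=10  ker:pqt
∂1c = 0
c vs im∂2: residual ≠ 0 ⇒ not boundary

cycle:yes boundary:no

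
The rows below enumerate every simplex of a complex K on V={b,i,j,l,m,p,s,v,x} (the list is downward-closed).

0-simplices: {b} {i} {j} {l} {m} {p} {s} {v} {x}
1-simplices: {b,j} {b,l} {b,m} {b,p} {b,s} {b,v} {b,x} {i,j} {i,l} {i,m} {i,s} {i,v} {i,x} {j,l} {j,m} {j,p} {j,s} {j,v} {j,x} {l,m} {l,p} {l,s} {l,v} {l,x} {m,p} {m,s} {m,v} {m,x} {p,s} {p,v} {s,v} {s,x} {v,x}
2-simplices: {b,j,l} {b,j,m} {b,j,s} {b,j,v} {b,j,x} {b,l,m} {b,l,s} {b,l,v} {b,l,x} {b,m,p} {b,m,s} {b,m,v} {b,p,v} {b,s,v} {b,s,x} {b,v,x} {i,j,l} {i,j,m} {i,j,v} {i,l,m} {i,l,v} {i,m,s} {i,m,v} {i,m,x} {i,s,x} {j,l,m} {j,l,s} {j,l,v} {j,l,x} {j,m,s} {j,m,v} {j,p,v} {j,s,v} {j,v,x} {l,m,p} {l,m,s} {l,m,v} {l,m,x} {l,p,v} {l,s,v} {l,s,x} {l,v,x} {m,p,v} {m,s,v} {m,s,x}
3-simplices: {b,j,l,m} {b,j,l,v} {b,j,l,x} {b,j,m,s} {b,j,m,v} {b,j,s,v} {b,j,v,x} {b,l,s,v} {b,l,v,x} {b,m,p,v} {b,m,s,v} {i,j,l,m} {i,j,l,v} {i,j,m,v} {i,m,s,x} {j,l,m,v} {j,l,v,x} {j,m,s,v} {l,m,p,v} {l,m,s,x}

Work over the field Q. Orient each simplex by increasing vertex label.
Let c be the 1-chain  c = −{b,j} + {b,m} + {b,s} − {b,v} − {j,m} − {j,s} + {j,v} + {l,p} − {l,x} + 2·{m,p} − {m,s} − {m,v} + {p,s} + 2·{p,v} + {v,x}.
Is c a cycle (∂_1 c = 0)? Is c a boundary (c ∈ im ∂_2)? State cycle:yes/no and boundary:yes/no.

n_0=9 n_1=33 n_2=45 n_3=20  [Q]
∂1: piv[bj,bl,bm,bp,bs,bv,bx,ij] rk=8  ker:il,im,is,iv,ix,jl,jm,jp,js,jv,jx,lm,lp,ls,lv,lx,mp,ms,mv,mx,ps,pv,sv,sx,vx
∂2: piv[bjl,bjm,bjs,bjv,bjx,blm,bls,blv,blx,bmp,bms,bmv,bpv,bsv,bsx,bvx,ijl,ijm,ijv,ims,imx,isx,jpv,lmp] rk=24  ker:ilm,ilv,imv,jlm,jls,jlv,jlx,jms,jmv,jsv,jvx,lms,lmv,lmx,lpv,lsv,lsx,lvx,mpv,msv,msx
∂3: piv[bjlm,bjlv,bjlx,bjms,bjmv,bjsv,bjvx,blsv,blvx,bmpv,bmsv,ijlm,ijlv,ijmv,imsx,jlmv,lmpv,lmsx] rk=18  ker:jlvx,jmsv
∂1c = 0
c vs im∂2: residual ≠ 0 ⇒ not boundary

cycle:yes boundary:no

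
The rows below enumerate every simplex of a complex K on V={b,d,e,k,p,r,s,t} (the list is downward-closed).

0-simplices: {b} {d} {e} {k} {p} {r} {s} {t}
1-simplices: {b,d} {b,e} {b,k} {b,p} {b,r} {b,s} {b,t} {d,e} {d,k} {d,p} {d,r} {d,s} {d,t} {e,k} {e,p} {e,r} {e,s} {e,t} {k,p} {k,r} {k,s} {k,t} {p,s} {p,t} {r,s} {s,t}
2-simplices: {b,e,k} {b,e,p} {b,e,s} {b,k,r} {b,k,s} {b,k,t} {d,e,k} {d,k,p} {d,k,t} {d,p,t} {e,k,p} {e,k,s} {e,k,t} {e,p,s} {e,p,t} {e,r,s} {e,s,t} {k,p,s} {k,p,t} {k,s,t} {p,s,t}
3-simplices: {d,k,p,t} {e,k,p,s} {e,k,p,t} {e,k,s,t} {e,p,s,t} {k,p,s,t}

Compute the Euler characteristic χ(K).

n_0=8 n_1=26 n_2=21 n_3=6
χ=+8−26+21−6=-3

χ(K)=-3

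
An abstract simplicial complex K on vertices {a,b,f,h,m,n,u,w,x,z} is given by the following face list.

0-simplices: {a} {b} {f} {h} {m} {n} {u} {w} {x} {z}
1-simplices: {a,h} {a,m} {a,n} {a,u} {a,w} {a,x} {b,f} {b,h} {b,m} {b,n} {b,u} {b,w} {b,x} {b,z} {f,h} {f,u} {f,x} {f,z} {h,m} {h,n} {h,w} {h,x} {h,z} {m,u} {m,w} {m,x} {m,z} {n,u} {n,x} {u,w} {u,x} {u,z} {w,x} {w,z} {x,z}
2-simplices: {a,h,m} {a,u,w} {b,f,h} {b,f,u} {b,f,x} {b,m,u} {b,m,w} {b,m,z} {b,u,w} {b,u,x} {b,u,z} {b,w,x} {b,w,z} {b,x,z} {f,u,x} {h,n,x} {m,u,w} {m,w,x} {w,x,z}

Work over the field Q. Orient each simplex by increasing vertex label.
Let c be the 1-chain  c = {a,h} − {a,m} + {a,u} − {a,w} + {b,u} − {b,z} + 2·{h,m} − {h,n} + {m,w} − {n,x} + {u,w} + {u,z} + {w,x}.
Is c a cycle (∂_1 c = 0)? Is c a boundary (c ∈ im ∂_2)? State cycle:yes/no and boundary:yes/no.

n_0=10 n_1=35 n_2=19  [Q]
∂1: piv[ah,am,an,au,aw,ax,bf,bh,bz] rk=9  ker:bm,bn,bu,bw,bx,fh,fu,fx,fz,hm,hn,hw,hx,hz,mu,mw,mx,mz,nu,nx,uw,ux,uz,wx,wz,xz
∂2: piv[ahm,auw,bfh,bfu,bfx,bmu,bmw,bmz,buw,bux,buz,bwx,bwz,bxz,hnx,mwx] rk=16  ker:fux,muw,wxz
∂1c = 0
c vs im∂2: residual ≠ 0 ⇒ not boundary

cycle:yes boundary:no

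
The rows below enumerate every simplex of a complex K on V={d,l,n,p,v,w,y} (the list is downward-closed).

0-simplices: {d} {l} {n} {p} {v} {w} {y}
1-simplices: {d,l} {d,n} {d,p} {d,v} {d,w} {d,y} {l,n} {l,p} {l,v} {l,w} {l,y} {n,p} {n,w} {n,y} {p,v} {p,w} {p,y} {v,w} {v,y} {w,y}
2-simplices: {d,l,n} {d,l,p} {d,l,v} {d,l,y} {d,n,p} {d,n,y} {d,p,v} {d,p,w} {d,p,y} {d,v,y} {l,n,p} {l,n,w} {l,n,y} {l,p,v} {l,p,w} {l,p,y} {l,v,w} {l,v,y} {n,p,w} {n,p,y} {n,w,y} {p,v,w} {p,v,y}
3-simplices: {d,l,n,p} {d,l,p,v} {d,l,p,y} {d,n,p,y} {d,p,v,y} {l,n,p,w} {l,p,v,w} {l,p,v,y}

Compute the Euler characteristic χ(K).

χ(K)=2

n_0=7 n_1=20 n_2=23 n_3=8
χ=+7−20+23−8=2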